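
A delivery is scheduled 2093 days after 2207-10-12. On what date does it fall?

2213-07-05

Count 2093 days after October 12, 2207:
October 12, 2207 → October 12, 2208: 366 days (2208 is a leap year).
October 12, 2208 → October 12, 2209: 365 days.
October 12, 2209 → October 12, 2210: 365 days.
October 12, 2210 → October 12, 2211: 365 days.
October 12, 2211 → October 12, 2212: 366 days (2212 is a leap year).
October 2212: 31 − 12 = 19 days remain.
Then November (30), December (31), January (31), February 2213 (28), March (31), April (30), May (31), June (30): 30 + 31 + 31 + 28 + 31 + 30 + 31 + 30 = 242 days.
July 1–5, 2213: 5 days.
Residual: 266 days.
Total: 2093 days.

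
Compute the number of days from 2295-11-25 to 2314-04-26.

Day-of-year of November 25, 2295: 329.
Day-of-year of April 26, 2314: 116.
2295 has 365 days, so 365 − 329 = 36 days remain in 2295.
Full years 2296–2313: 14 common + 4 leap = 14×365 + 4×366 = 6574 days.
Total: 36 + 6574 + 116 = 6726 days.

6726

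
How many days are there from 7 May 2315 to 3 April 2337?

8002

Day-of-year of May 7, 2315: 127.
Day-of-year of April 3, 2337: 93.
2315 has 365 days, so 365 − 127 = 238 days remain in 2315.
Full years 2316–2336: 15 common + 6 leap = 15×365 + 6×366 = 7671 days.
Total: 238 + 7671 + 93 = 8002 days.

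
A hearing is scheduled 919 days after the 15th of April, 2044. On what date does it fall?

the 21st of October, 2046

Count 919 days after April 15, 2044:
April 2044: 30 − 15 = 15 days remain.
Then 29 full months totalling 883 days.
October 1–21, 2046: 21 days.
Total: 15 + 883 + 21 = 919 days.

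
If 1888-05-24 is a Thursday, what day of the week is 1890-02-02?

Day-of-year of May 24, 1888: 145.
Day-of-year of February 2, 1890: 33.
1888 has 366 days, so 366 − 145 = 221 days remain in 1888.
Full years: 1889: 365. Sum = 365.
Total: 221 + 365 + 33 = 619 days.
619 mod 7 = 3, so 3 days after Thursday is Sunday.

Sunday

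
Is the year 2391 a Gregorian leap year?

2391 is not a leap year.

No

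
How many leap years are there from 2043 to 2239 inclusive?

47

Years divisible by 4: 2044, 2048, …, 2236 — 49 in all.
Of these, 2100, 2200 are divisible by 100 but not 400, so not leap.
Leap years: 49 − 2 = 47.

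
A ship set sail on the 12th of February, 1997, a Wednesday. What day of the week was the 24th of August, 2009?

From February 12, 1997 to February 12, 2009: 12 years, of which 3 contain a Feb 29 — 9×365 + 3×366 = 4383 days.
(2000 is a leap year (divisible by 400).)
February 2009: 28 − 12 = 16 days remain (2009 is not a leap year, so February has 28 days).
Then March (31), April (30), May (31), June (30), July (31): 31 + 30 + 31 + 30 + 31 = 153 days.
August 1–24, 2009: 24 days.
Residual: 193 days.
Total: 4576 days.
4576 mod 7 = 5, so 5 days after Wednesday is Monday.

Monday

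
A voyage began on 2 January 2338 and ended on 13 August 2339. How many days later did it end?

January 2338: 31 − 2 = 29 days remain.
Then 18 full months totalling 546 days.
August 1–13, 2339: 13 days.
Total: 29 + 546 + 13 = 588 days.

588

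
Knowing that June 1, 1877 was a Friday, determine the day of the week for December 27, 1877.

June 1877: 30 − 1 = 29 days remain.
Then July (31), August (31), September (30), October (31), November (30): 31 + 31 + 30 + 31 + 30 = 153 days.
December 1–27, 1877: 27 days.
Total: 29 + 153 + 27 = 209 days.
209 mod 7 = 6, so 6 days after Friday is Thursday.

Thursday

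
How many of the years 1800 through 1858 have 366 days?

14

Years divisible by 4: 1800, 1804, …, 1856 — 15 in all.
Of these, 1800 is divisible by 100 but not 400, so not leap.
Leap years: 15 − 1 = 14.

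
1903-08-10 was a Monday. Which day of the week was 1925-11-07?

Saturday

Day-of-year of August 10, 1903: 222.
Day-of-year of November 7, 1925: 311.
1903 has 365 days, so 365 − 222 = 143 days remain in 1903.
Full years 1904–1924: 15 common + 6 leap = 15×365 + 6×366 = 7671 days.
Total: 143 + 7671 + 311 = 8125 days.
8125 mod 7 = 5, so 5 days after Monday is Saturday.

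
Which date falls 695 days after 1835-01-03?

1836-11-28

Count 695 days after January 3, 1835:
January 3, 1835 → January 3, 1836: 365 days.
January 1836: 31 − 3 = 28 days remain.
Then 9 full months totalling 274 days.
November 1–28, 1836: 28 days.
Residual: 330 days.
Total: 695 days.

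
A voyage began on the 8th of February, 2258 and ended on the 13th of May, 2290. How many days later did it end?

Day-of-year of February 8, 2258: 39.
Day-of-year of May 13, 2290: 133.
2258 has 365 days, so 365 − 39 = 326 days remain in 2258.
Full years 2259–2289: 23 common + 8 leap = 23×365 + 8×366 = 11323 days.
Total: 326 + 11323 + 133 = 11782 days.

11782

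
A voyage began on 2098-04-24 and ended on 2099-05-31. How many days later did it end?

Day-of-year of April 24, 2098: 114.
Day-of-year of May 31, 2099: 151.
2098 has 365 days, so 365 − 114 = 251 days remain in 2098.
Total: 251 + 151 = 402 days.

402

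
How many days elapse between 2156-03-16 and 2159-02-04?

1055

Day-of-year of March 16, 2156: 76.
Day-of-year of February 4, 2159: 35.
2156 has 366 days, so 366 − 76 = 290 days remain in 2156.
Full years: 2157: 365; 2158: 365. Sum = 730.
Total: 290 + 730 + 35 = 1055 days.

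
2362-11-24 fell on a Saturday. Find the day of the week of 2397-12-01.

From November 24, 2362 to November 24, 2397: 35 years, of which 9 contain a Feb 29 — 26×365 + 9×366 = 12784 days.
November 2397: 30 − 24 = 6 days remain.
December 1, 2397: 1 day.
Residual: 7 days.
Total: 12791 days.
12791 mod 7 = 2, so 2 days after Saturday is Monday.

Monday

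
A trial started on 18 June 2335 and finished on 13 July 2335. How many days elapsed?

25

June 2335: 30 − 18 = 12 days remain.
July 1–13, 2335: 13 days.
Total: 12 + 13 = 25 days.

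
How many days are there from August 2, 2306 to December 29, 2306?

August 2306: 31 − 2 = 29 days remain.
Then September (30), October (31), November (30): 30 + 31 + 30 = 91 days.
December 1–29, 2306: 29 days.
Total: 29 + 91 + 29 = 149 days.

149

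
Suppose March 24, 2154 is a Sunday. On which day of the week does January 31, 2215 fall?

From March 24, 2154 to March 24, 2214: 60 years, of which 14 contain a Feb 29 — 46×365 + 14×366 = 21914 days.
(2200 is not a leap year (divisible by 100 but not 400).)
March 2214: 31 − 24 = 7 days remain.
Then 9 full months totalling 275 days.
January 1–31, 2215: 31 days.
Residual: 313 days.
Total: 22227 days.
22227 mod 7 = 2, so 2 days after Sunday is Tuesday.

Tuesday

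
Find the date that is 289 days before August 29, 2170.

November 13, 2169

Count 289 days before August 29, 2170:
November 2169: 30 − 13 = 17 days remain.
Then December (31), January (31), February 2170 (28), March (31), April (30), May (31), June (30), July (31): 31 + 31 + 28 + 31 + 30 + 31 + 30 + 31 = 243 days.
August 1–29, 2170: 29 days.
Total: 17 + 243 + 29 = 289 days.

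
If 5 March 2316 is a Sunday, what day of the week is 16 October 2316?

Monday

March 2316: 31 − 5 = 26 days remain.
Then April (30), May (31), June (30), July (31), August (31), September (30): 30 + 31 + 30 + 31 + 31 + 30 = 183 days.
October 1–16, 2316: 16 days.
Total: 26 + 183 + 16 = 225 days.
225 mod 7 = 1, so 1 day after Sunday is Monday.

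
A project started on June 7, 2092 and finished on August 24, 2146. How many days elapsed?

From June 7, 2092 to June 7, 2146: 54 years, of which 12 contain a Feb 29 — 42×365 + 12×366 = 19722 days.
(2100 is not a leap year (divisible by 100 but not 400).)
June 2146: 30 − 7 = 23 days remain.
Then July (31): 31 days.
August 1–24, 2146: 24 days.
Residual: 78 days.
Total: 19800 days.

19800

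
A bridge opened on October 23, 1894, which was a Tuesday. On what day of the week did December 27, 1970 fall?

Day-of-year of October 23, 1894: 296.
Day-of-year of December 27, 1970: 361.
1894 has 365 days, so 365 − 296 = 69 days remain in 1894.
Full years 1895–1969: 57 common + 18 leap = 57×365 + 18×366 = 27393 days.
Total: 69 + 27393 + 361 = 27823 days.
27823 mod 7 = 5, so 5 days after Tuesday is Sunday.

Sunday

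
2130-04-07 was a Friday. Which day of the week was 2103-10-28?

Count forward from the earlier date (October 28, 2103) to the later (April 7, 2130):
Day-of-year of October 28, 2103: 301.
Day-of-year of April 7, 2130: 97.
2103 has 365 days, so 365 − 301 = 64 days remain in 2103.
Full years 2104–2129: 19 common + 7 leap = 19×365 + 7×366 = 9497 days.
Total: 64 + 9497 + 97 = 9658 days.
9658 mod 7 = 5, so 5 days before Friday is Sunday.

Sunday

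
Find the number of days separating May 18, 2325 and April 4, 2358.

From May 18, 2325 to May 18, 2357: 32 years, of which 8 contain a Feb 29 — 24×365 + 8×366 = 11688 days.
May 2357: 31 − 18 = 13 days remain.
Then 10 full months totalling 304 days.
April 1–4, 2358: 4 days.
Residual: 321 days.
Total: 12009 days.

12009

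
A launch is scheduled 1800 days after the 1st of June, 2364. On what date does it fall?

the 6th of May, 2369

Count 1800 days after June 1, 2364:
June 1, 2364 → June 1, 2365: 365 days.
June 1, 2365 → June 1, 2366: 365 days.
June 1, 2366 → June 1, 2367: 365 days.
June 1, 2367 → June 1, 2368: 366 days (2368 is a leap year).
June 2368: 30 − 1 = 29 days remain.
Then 10 full months totalling 304 days.
May 1–6, 2369: 6 days.
Residual: 339 days.
Total: 1800 days.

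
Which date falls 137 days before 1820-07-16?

1820-03-01

Count 137 days before July 16, 1820:
March 1820: 31 − 1 = 30 days remain.
Then April (30), May (31), June (30): 30 + 31 + 30 = 91 days.
July 1–16, 1820: 16 days.
Total: 30 + 91 + 16 = 137 days.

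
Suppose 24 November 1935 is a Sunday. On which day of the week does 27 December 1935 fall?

Friday

November 1935: 30 − 24 = 6 days remain.
December 1–27, 1935: 27 days.
Total: 6 + 27 = 33 days.
33 mod 7 = 5, so 5 days after Sunday is Friday.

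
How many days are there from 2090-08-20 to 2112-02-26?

7859

From August 20, 2090 to August 20, 2111: 21 years, of which 4 contain a Feb 29 — 17×365 + 4×366 = 7669 days.
(2100 is not a leap year (divisible by 100 but not 400).)
August 2111: 31 − 20 = 11 days remain.
Then September (30), October (31), November (30), December (31), January (31): 30 + 31 + 30 + 31 + 31 = 153 days.
February 1–26, 2112: 26 days (2112 is a leap year).
Residual: 190 days.
Total: 7859 days.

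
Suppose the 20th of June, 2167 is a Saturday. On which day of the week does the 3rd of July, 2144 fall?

Friday

Count forward from the earlier date (July 3, 2144) to the later (June 20, 2167):
From July 3, 2144 to July 3, 2166: 22 years, of which 5 contain a Feb 29 — 17×365 + 5×366 = 8035 days.
July 2166: 31 − 3 = 28 days remain.
Then 10 full months totalling 304 days.
June 1–20, 2167: 20 days.
Residual: 352 days.
Total: 8387 days.
8387 mod 7 = 1, so 1 day before Saturday is Friday.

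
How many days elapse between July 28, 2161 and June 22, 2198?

13478

From July 28, 2161 to July 28, 2197: 36 years, of which 9 contain a Feb 29 — 27×365 + 9×366 = 13149 days.
July 2197: 31 − 28 = 3 days remain.
Then 10 full months totalling 304 days.
June 1–22, 2198: 22 days.
Residual: 329 days.
Total: 13478 days.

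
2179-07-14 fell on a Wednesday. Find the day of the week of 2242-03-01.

From July 14, 2179 to July 14, 2241: 62 years, of which 15 contain a Feb 29 — 47×365 + 15×366 = 22645 days.
(2200 is not a leap year (divisible by 100 but not 400).)
July 2241: 31 − 14 = 17 days remain.
Then August (31), September (30), October (31), November (30), December (31), January (31), February 2242 (28): 31 + 30 + 31 + 30 + 31 + 31 + 28 = 212 days.
March 1, 2242: 1 day.
Residual: 230 days.
Total: 22875 days.
22875 mod 7 = 6, so 6 days after Wednesday is Tuesday.

Tuesday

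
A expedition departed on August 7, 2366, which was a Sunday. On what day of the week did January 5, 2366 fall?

Wednesday

Count forward from the earlier date (January 5, 2366) to the later (August 7, 2366):
January 2366: 31 − 5 = 26 days remain.
Then February 2366 (28), March (31), April (30), May (31), June (30), July (31): 28 + 31 + 30 + 31 + 30 + 31 = 181 days.
August 1–7, 2366: 7 days.
Total: 26 + 181 + 7 = 214 days.
214 mod 7 = 4, so 4 days before Sunday is Wednesday.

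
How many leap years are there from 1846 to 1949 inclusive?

Years divisible by 4: 1848, 1852, …, 1948 — 26 in all.
Of these, 1900 is divisible by 100 but not 400, so not leap.
Leap years: 26 − 1 = 25.

25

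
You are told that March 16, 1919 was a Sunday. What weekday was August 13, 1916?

Count forward from the earlier date (August 13, 1916) to the later (March 16, 1919):
Day-of-year of August 13, 1916: 226.
Day-of-year of March 16, 1919: 75.
1916 has 366 days, so 366 − 226 = 140 days remain in 1916.
Full years: 1917: 365; 1918: 365. Sum = 730.
Total: 140 + 730 + 75 = 945 days.
945 is a multiple of 7, so August 13, 1916 falls on the same weekday: Sunday.

Sunday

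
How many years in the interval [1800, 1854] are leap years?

Years divisible by 4: 1800, 1804, …, 1852 — 14 in all.
Of these, 1800 is divisible by 100 but not 400, so not leap.
Leap years: 14 − 1 = 13.

13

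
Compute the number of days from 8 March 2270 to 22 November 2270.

259

March 2270: 31 − 8 = 23 days remain.
Then April (30), May (31), June (30), July (31), August (31), September (30), October (31): 30 + 31 + 30 + 31 + 31 + 30 + 31 = 214 days.
November 1–22, 2270: 22 days.
Total: 23 + 214 + 22 = 259 days.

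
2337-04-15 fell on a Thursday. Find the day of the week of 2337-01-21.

Count forward from the earlier date (January 21, 2337) to the later (April 15, 2337):
January 2337: 31 − 21 = 10 days remain.
Then February 2337 (28), March (31): 28 + 31 = 59 days.
April 1–15, 2337: 15 days.
Total: 10 + 59 + 15 = 84 days.
84 is a multiple of 7, so 2337-01-21 falls on the same weekday: Thursday.

Thursday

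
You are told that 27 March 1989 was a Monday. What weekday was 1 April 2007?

Sunday

From March 27, 1989 to March 27, 2007: 18 years, of which 4 contain a Feb 29 — 14×365 + 4×366 = 6574 days.
(2000 is a leap year (divisible by 400).)
March 2007: 31 − 27 = 4 days remain.
April 1, 2007: 1 day.
Residual: 5 days.
Total: 6579 days.
6579 mod 7 = 6, so 6 days after Monday is Sunday.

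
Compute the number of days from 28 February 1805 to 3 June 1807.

825

February 28, 1805 → February 28, 1806: 365 days.
February 28, 1806 → February 28, 1807: 365 days.
February 1807: 28 − 28 = 0 days remain (1807 is not a leap year, so February has 28 days).
Then March (31), April (30), May (31): 31 + 30 + 31 = 92 days.
June 1–3, 1807: 3 days.
Residual: 95 days.
Total: 825 days.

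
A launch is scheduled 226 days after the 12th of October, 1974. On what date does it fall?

the 26th of May, 1975

Count 226 days after October 12, 1974:
October 1974: 31 − 12 = 19 days remain.
Then November (30), December (31), January (31), February 1975 (28), March (31), April (30): 30 + 31 + 31 + 28 + 31 + 30 = 181 days.
May 1–26, 1975: 26 days.
Residual: 226 days.
Total: 226 days.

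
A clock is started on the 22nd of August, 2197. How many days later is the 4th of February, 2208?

3817

From August 22, 2197 to August 22, 2207: 10 years, of which 1 contains a Feb 29 — 9×365 + 1×366 = 3651 days.
(2200 is not a leap year (divisible by 100 but not 400).)
August 2207: 31 − 22 = 9 days remain.
Then September (30), October (31), November (30), December (31), January (31): 30 + 31 + 30 + 31 + 31 = 153 days.
February 1–4, 2208: 4 days (2208 is a leap year).
Residual: 166 days.
Total: 3817 days.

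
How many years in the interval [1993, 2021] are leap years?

Years divisible by 4 in [1993, 2021]: 1996, 2000, 2004, 2008, 2012, 2016, 2020.
2000 is divisible by 400, so still leap.
No century exceptions apply. Count: 7.

7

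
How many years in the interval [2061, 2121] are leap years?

14

Years divisible by 4: 2064, 2068, …, 2120 — 15 in all.
Of these, 2100 is divisible by 100 but not 400, so not leap.
Leap years: 15 − 1 = 14.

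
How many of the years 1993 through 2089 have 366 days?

24

Years divisible by 4: 1996, 2000, …, 2088 — 24 in all.
2000 is divisible by 400, so still leap.
No century exceptions apply. Count: 24.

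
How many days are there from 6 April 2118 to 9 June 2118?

April 2118: 30 − 6 = 24 days remain.
Then May (31): 31 days.
June 1–9, 2118: 9 days.
Total: 24 + 31 + 9 = 64 days.

64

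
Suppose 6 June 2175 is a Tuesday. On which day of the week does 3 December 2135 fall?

Count forward from the earlier date (December 3, 2135) to the later (June 6, 2175):
Day-of-year of December 3, 2135: 337.
Day-of-year of June 6, 2175: 157.
2135 has 365 days, so 365 − 337 = 28 days remain in 2135.
Full years 2136–2174: 29 common + 10 leap = 29×365 + 10×366 = 14245 days.
Total: 28 + 14245 + 157 = 14430 days.
14430 mod 7 = 3, so 3 days before Tuesday is Saturday.

Saturday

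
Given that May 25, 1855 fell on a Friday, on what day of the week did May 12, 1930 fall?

From May 25, 1855 to May 25, 1929: 74 years, of which 18 contain a Feb 29 — 56×365 + 18×366 = 27028 days.
(1900 is not a leap year (divisible by 100 but not 400).)
May 1929: 31 − 25 = 6 days remain.
Then 11 full months totalling 334 days.
May 1–12, 1930: 12 days.
Residual: 352 days.
Total: 27380 days.
27380 mod 7 = 3, so 3 days after Friday is Monday.

Monday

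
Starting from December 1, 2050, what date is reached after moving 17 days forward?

December 18, 2050

Count 17 days after December 1, 2050:
Within December 2050: 18 − 1 = 17 days.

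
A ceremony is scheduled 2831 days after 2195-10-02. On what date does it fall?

2203-07-04

Count 2831 days after October 2, 2195:
Day-of-year of October 2, 2195: 275.
Day-of-year of July 4, 2203: 185.
2195 has 365 days, so 365 − 275 = 90 days remain in 2195.
Full years 2196–2202: 6 common + 1 leap = 6×365 + 1×366 = 2556 days.
Total: 90 + 2556 + 185 = 2831 days.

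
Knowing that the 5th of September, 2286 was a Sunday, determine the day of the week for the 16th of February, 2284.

Saturday

Count forward from the earlier date (February 16, 2284) to the later (September 5, 2286):
Day-of-year of February 16, 2284: 47.
Day-of-year of September 5, 2286: 248.
2284 has 366 days, so 366 − 47 = 319 days remain in 2284.
Full years: 2285: 365. Sum = 365.
Total: 319 + 365 + 248 = 932 days.
932 mod 7 = 1, so 1 day before Sunday is Saturday.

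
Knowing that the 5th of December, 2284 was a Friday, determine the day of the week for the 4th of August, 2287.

December 5, 2284 → December 5, 2285: 365 days.
December 5, 2285 → December 5, 2286: 365 days.
December 2286: 31 − 5 = 26 days remain.
Then January (31), February 2287 (28), March (31), April (30), May (31), June (30), July (31): 31 + 28 + 31 + 30 + 31 + 30 + 31 = 212 days.
August 1–4, 2287: 4 days.
Residual: 242 days.
Total: 972 days.
972 mod 7 = 6, so 6 days after Friday is Thursday.

Thursday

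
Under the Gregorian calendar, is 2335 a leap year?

2335 is not a leap year.

No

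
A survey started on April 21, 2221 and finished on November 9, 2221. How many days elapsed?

April 2221: 30 − 21 = 9 days remain.
Then May (31), June (30), July (31), August (31), September (30), October (31): 31 + 30 + 31 + 31 + 30 + 31 = 184 days.
November 1–9, 2221: 9 days.
Total: 9 + 184 + 9 = 202 days.

202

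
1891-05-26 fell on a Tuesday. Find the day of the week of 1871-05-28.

Sunday

Count forward from the earlier date (May 28, 1871) to the later (May 26, 1891):
From May 28, 1871 to May 28, 1890: 19 years, of which 5 contain a Feb 29 — 14×365 + 5×366 = 6940 days.
May 1890: 31 − 28 = 3 days remain.
Then 11 full months totalling 334 days.
May 1–26, 1891: 26 days.
Residual: 363 days.
Total: 7303 days.
7303 mod 7 = 2, so 2 days before Tuesday is Sunday.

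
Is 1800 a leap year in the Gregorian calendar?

1800 is not a leap year (divisible by 100 but not 400).

No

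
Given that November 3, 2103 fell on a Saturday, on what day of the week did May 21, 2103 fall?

Count forward from the earlier date (May 21, 2103) to the later (November 3, 2103):
May 2103: 31 − 21 = 10 days remain.
Then June (30), July (31), August (31), September (30), October (31): 30 + 31 + 31 + 30 + 31 = 153 days.
November 1–3, 2103: 3 days.
Total: 10 + 153 + 3 = 166 days.
166 mod 7 = 5, so 5 days before Saturday is Monday.

Monday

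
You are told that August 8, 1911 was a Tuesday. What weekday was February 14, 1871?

Count forward from the earlier date (February 14, 1871) to the later (August 8, 1911):
From February 14, 1871 to February 14, 1911: 40 years, of which 9 contain a Feb 29 — 31×365 + 9×366 = 14609 days.
(1900 is not a leap year (divisible by 100 but not 400).)
February 1911: 28 − 14 = 14 days remain (1911 is not a leap year, so February has 28 days).
Then March (31), April (30), May (31), June (30), July (31): 31 + 30 + 31 + 30 + 31 = 153 days.
August 1–8, 1911: 8 days.
Residual: 175 days.
Total: 14784 days.
14784 is a multiple of 7, so February 14, 1871 falls on the same weekday: Tuesday.

Tuesday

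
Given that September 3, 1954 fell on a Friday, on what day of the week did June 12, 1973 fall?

Day-of-year of September 3, 1954: 246.
Day-of-year of June 12, 1973: 163.
1954 has 365 days, so 365 − 246 = 119 days remain in 1954.
Full years 1955–1972: 13 common + 5 leap = 13×365 + 5×366 = 6575 days.
Total: 119 + 6575 + 163 = 6857 days.
6857 mod 7 = 4, so 4 days after Friday is Tuesday.

Tuesday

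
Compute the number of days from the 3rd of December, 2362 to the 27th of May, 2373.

3828

From December 3, 2362 to December 3, 2372: 10 years, of which 3 contain a Feb 29 — 7×365 + 3×366 = 3653 days.
December 2372: 31 − 3 = 28 days remain.
Then January (31), February 2373 (28), March (31), April (30): 31 + 28 + 31 + 30 = 120 days.
May 1–27, 2373: 27 days.
Residual: 175 days.
Total: 3828 days.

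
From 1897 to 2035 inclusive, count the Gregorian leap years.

Years divisible by 4: 1900, 1904, …, 2032 — 34 in all.
Of these, 1900 is divisible by 100 but not 400, so not leap.
2000 is divisible by 400, so still leap.
Leap years: 34 − 1 = 33.

33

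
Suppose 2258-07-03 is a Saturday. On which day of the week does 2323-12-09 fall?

Sunday

From July 3, 2258 to July 3, 2323: 65 years, of which 15 contain a Feb 29 — 50×365 + 15×366 = 23740 days.
(2300 is not a leap year (divisible by 100 but not 400).)
July 2323: 31 − 3 = 28 days remain.
Then August (31), September (30), October (31), November (30): 31 + 30 + 31 + 30 = 122 days.
December 1–9, 2323: 9 days.
Residual: 159 days.
Total: 23899 days.
23899 mod 7 = 1, so 1 day after Saturday is Sunday.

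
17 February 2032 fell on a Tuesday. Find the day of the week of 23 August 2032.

Monday

February 2032: 29 − 17 = 12 days remain (2032 is a leap year, so February has 29 days).
Then March (31), April (30), May (31), June (30), July (31): 31 + 30 + 31 + 30 + 31 = 153 days.
August 1–23, 2032: 23 days.
Total: 12 + 153 + 23 = 188 days.
188 mod 7 = 6, so 6 days after Tuesday is Monday.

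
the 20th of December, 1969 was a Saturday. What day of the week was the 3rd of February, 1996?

From December 20, 1969 to December 20, 1995: 26 years, of which 6 contain a Feb 29 — 20×365 + 6×366 = 9496 days.
December 1995: 31 − 20 = 11 days remain.
Then January (31): 31 days.
February 1–3, 1996: 3 days (1996 is a leap year).
Residual: 45 days.
Total: 9541 days.
9541 is a multiple of 7, so the 3rd of February, 1996 falls on the same weekday: Saturday.

Saturday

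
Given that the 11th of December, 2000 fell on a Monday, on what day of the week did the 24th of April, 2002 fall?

Day-of-year of December 11, 2000: 346.
Day-of-year of April 24, 2002: 114.
2000 has 366 days, so 366 − 346 = 20 days remain in 2000.
Full years: 2001: 365. Sum = 365.
Total: 20 + 365 + 114 = 499 days.
499 mod 7 = 2, so 2 days after Monday is Wednesday.

Wednesday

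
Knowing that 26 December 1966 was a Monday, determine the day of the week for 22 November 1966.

Tuesday

Count forward from the earlier date (November 22, 1966) to the later (December 26, 1966):
November 1966: 30 − 22 = 8 days remain.
December 1–26, 1966: 26 days.
Total: 8 + 26 = 34 days.
34 mod 7 = 6, so 6 days before Monday is Tuesday.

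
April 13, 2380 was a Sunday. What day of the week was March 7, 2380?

Count forward from the earlier date (March 7, 2380) to the later (April 13, 2380):
March 2380: 31 − 7 = 24 days remain.
April 1–13, 2380: 13 days.
Total: 24 + 13 = 37 days.
37 mod 7 = 2, so 2 days before Sunday is Friday.

Friday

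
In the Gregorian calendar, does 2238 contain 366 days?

2238 is not a leap year.

No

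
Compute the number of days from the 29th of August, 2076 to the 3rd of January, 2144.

From August 29, 2076 to August 29, 2143: 67 years, of which 15 contain a Feb 29 — 52×365 + 15×366 = 24470 days.
(2100 is not a leap year (divisible by 100 but not 400).)
August 2143: 31 − 29 = 2 days remain.
Then September (30), October (31), November (30), December (31): 30 + 31 + 30 + 31 = 122 days.
January 1–3, 2144: 3 days.
Residual: 127 days.
Total: 24597 days.

24597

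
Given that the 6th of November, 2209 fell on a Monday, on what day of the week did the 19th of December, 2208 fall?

Monday

Count forward from the earlier date (December 19, 2208) to the later (November 6, 2209):
December 2208: 31 − 19 = 12 days remain.
Then 10 full months totalling 304 days.
November 1–6, 2209: 6 days.
Total: 12 + 304 + 6 = 322 days.
322 is a multiple of 7, so the 19th of December, 2208 falls on the same weekday: Monday.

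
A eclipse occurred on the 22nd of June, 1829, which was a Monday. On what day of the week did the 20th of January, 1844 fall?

From June 22, 1829 to June 22, 1843: 14 years, of which 3 contain a Feb 29 — 11×365 + 3×366 = 5113 days.
June 1843: 30 − 22 = 8 days remain.
Then July (31), August (31), September (30), October (31), November (30), December (31): 31 + 31 + 30 + 31 + 30 + 31 = 184 days.
January 1–20, 1844: 20 days.
Residual: 212 days.
Total: 5325 days.
5325 mod 7 = 5, so 5 days after Monday is Saturday.

Saturday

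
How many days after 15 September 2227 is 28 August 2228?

348

Day-of-year of September 15, 2227: 258.
Day-of-year of August 28, 2228: 241.
2227 has 365 days, so 365 − 258 = 107 days remain in 2227.
Total: 107 + 241 = 348 days.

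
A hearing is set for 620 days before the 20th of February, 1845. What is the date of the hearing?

the 11th of June, 1843

Count 620 days before February 20, 1845:
Day-of-year of June 11, 1843: 162.
Day-of-year of February 20, 1845: 51.
1843 has 365 days, so 365 − 162 = 203 days remain in 1843.
Full years: 1844: 366. Sum = 366.
Total: 203 + 366 + 51 = 620 days.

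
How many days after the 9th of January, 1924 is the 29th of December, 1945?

Day-of-year of January 9, 1924: 9.
Day-of-year of December 29, 1945: 363.
1924 has 366 days, so 366 − 9 = 357 days remain in 1924.
Full years 1925–1944: 15 common + 5 leap = 15×365 + 5×366 = 7305 days.
Total: 357 + 7305 + 363 = 8025 days.

8025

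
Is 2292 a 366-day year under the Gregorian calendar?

Yes

2292 is a leap year.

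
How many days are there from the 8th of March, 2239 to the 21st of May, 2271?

11762

Day-of-year of March 8, 2239: 67.
Day-of-year of May 21, 2271: 141.
2239 has 365 days, so 365 − 67 = 298 days remain in 2239.
Full years 2240–2270: 23 common + 8 leap = 23×365 + 8×366 = 11323 days.
Total: 298 + 11323 + 141 = 11762 days.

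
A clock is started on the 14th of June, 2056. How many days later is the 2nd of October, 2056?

110

June 2056: 30 − 14 = 16 days remain.
Then July (31), August (31), September (30): 31 + 31 + 30 = 92 days.
October 1–2, 2056: 2 days.
Total: 16 + 92 + 2 = 110 days.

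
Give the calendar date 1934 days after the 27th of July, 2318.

the 12th of November, 2323

Count 1934 days after July 27, 2318:
Day-of-year of July 27, 2318: 208.
Day-of-year of November 12, 2323: 316.
2318 has 365 days, so 365 − 208 = 157 days remain in 2318.
Full years: 2319: 365; 2320: 366; 2321: 365; 2322: 365. Sum = 1461.
Total: 157 + 1461 + 316 = 1934 days.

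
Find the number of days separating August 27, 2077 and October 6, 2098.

From August 27, 2077 to August 27, 2098: 21 years, of which 5 contain a Feb 29 — 16×365 + 5×366 = 7670 days.
August 2098: 31 − 27 = 4 days remain.
Then September (30): 30 days.
October 1–6, 2098: 6 days.
Residual: 40 days.
Total: 7710 days.

7710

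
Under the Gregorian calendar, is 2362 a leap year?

2362 is not a leap year.

No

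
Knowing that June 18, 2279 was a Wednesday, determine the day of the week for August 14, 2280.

Saturday

June 2279: 30 − 18 = 12 days remain.
Then 13 full months totalling 397 days.
August 1–14, 2280: 14 days.
Total: 12 + 397 + 14 = 423 days.
423 mod 7 = 3, so 3 days after Wednesday is Saturday.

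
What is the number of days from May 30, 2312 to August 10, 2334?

8107

From May 30, 2312 to May 30, 2334: 22 years, of which 5 contain a Feb 29 — 17×365 + 5×366 = 8035 days.
May 2334: 31 − 30 = 1 day remains.
Then June (30), July (31): 30 + 31 = 61 days.
August 1–10, 2334: 10 days.
Residual: 72 days.
Total: 8107 days.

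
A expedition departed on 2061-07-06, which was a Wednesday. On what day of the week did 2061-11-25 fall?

July 2061: 31 − 6 = 25 days remain.
Then August (31), September (30), October (31): 31 + 30 + 31 = 92 days.
November 1–25, 2061: 25 days.
Total: 25 + 92 + 25 = 142 days.
142 mod 7 = 2, so 2 days after Wednesday is Friday.

Friday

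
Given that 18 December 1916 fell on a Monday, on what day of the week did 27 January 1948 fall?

Day-of-year of December 18, 1916: 353.
Day-of-year of January 27, 1948: 27.
1916 has 366 days, so 366 − 353 = 13 days remain in 1916.
Full years 1917–1947: 24 common + 7 leap = 24×365 + 7×366 = 11322 days.
Total: 13 + 11322 + 27 = 11362 days.
11362 mod 7 = 1, so 1 day after Monday is Tuesday.

Tuesday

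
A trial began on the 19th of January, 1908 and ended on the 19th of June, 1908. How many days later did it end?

152

January 1908: 31 − 19 = 12 days remain.
Then February 1908 (29), March (31), April (30), May (31): 29 + 31 + 30 + 31 = 121 days.
June 1–19, 1908: 19 days.
Total: 12 + 121 + 19 = 152 days.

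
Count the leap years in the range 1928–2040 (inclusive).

29

Years divisible by 4: 1928, 1932, …, 2040 — 29 in all.
2000 is divisible by 400, so still leap.
No century exceptions apply. Count: 29.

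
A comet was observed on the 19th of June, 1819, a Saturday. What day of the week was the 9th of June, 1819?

Wednesday

Count forward from the earlier date (June 9, 1819) to the later (June 19, 1819):
Within June 1819: 19 − 9 = 10 days.
10 mod 7 = 3, so 3 days before Saturday is Wednesday.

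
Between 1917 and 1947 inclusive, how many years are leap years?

7

Years divisible by 4 in [1917, 1947]: 1920, 1924, 1928, 1932, 1936, 1940, 1944.
No century exceptions apply. Count: 7.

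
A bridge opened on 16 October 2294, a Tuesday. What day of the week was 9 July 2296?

Day-of-year of October 16, 2294: 289.
Day-of-year of July 9, 2296: 191.
2294 has 365 days, so 365 − 289 = 76 days remain in 2294.
Full years: 2295: 365. Sum = 365.
Total: 76 + 365 + 191 = 632 days.
632 mod 7 = 2, so 2 days after Tuesday is Thursday.

Thursday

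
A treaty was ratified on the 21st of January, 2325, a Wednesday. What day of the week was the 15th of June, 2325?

January 2325: 31 − 21 = 10 days remain.
Then February 2325 (28), March (31), April (30), May (31): 28 + 31 + 30 + 31 = 120 days.
June 1–15, 2325: 15 days.
Total: 10 + 120 + 15 = 145 days.
145 mod 7 = 5, so 5 days after Wednesday is Monday.

Monday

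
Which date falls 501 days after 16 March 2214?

30 July 2215

Count 501 days after March 16, 2214:
March 2214: 31 − 16 = 15 days remain.
Then 15 full months totalling 456 days.
July 1–30, 2215: 30 days.
Total: 15 + 456 + 30 = 501 days.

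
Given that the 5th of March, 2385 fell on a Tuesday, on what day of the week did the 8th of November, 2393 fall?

Day-of-year of March 5, 2385: 64.
Day-of-year of November 8, 2393: 312.
2385 has 365 days, so 365 − 64 = 301 days remain in 2385.
Full years 2386–2392: 5 common + 2 leap = 5×365 + 2×366 = 2557 days.
Total: 301 + 2557 + 312 = 3170 days.
3170 mod 7 = 6, so 6 days after Tuesday is Monday.

Monday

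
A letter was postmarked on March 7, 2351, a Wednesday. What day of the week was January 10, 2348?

Saturday

Count forward from the earlier date (January 10, 2348) to the later (March 7, 2351):
January 10, 2348 → January 10, 2349: 366 days (2348 is a leap year).
January 10, 2349 → January 10, 2350: 365 days.
January 10, 2350 → January 10, 2351: 365 days.
January 2351: 31 − 10 = 21 days remain.
Then February 2351 (28): 28 days.
March 1–7, 2351: 7 days.
Residual: 56 days.
Total: 1152 days.
1152 mod 7 = 4, so 4 days before Wednesday is Saturday.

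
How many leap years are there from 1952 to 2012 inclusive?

Years divisible by 4: 1952, 1956, …, 2012 — 16 in all.
2000 is divisible by 400, so still leap.
No century exceptions apply. Count: 16.

16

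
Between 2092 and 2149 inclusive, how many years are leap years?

14

Years divisible by 4: 2092, 2096, …, 2148 — 15 in all.
Of these, 2100 is divisible by 100 but not 400, so not leap.
Leap years: 15 − 1 = 14.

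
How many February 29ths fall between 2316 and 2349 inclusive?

Years divisible by 4 in [2316, 2349]: 2316, 2320, 2324, 2328, 2332, 2336, 2340, 2344, 2348.
No century exceptions apply. Count: 9.

9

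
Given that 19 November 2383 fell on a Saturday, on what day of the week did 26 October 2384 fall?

November 2383: 30 − 19 = 11 days remain.
Then 10 full months totalling 305 days.
October 1–26, 2384: 26 days.
Total: 11 + 305 + 26 = 342 days.
342 mod 7 = 6, so 6 days after Saturday is Friday.

Friday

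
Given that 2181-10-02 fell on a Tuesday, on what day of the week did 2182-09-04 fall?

October 2181: 31 − 2 = 29 days remain.
Then 10 full months totalling 304 days.
September 1–4, 2182: 4 days.
Total: 29 + 304 + 4 = 337 days.
337 mod 7 = 1, so 1 day after Tuesday is Wednesday.

Wednesday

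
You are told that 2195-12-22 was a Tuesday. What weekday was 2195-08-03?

Monday

Count forward from the earlier date (August 3, 2195) to the later (December 22, 2195):
August 2195: 31 − 3 = 28 days remain.
Then September (30), October (31), November (30): 30 + 31 + 30 = 91 days.
December 1–22, 2195: 22 days.
Total: 28 + 91 + 22 = 141 days.
141 mod 7 = 1, so 1 day before Tuesday is Monday.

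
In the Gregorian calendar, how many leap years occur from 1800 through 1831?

7

Years divisible by 4 in [1800, 1831]: 1800, 1804, 1808, 1812, 1816, 1820, 1824, 1828.
Of these, 1800 is divisible by 100 but not 400, so not leap.
Leap years: 8 − 1 = 7.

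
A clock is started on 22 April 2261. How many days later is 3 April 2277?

5825

Day-of-year of April 22, 2261: 112.
Day-of-year of April 3, 2277: 93.
2261 has 365 days, so 365 − 112 = 253 days remain in 2261.
Full years 2262–2276: 11 common + 4 leap = 11×365 + 4×366 = 5479 days.
Total: 253 + 5479 + 93 = 5825 days.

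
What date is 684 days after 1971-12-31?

1973-11-14

Count 684 days after December 31, 1971:
December 31, 1971 → December 31, 1972: 366 days (1972 is a leap year).
December 1972: 31 − 31 = 0 days remain.
Then 10 full months totalling 304 days.
November 1–14, 1973: 14 days.
Residual: 318 days.
Total: 684 days.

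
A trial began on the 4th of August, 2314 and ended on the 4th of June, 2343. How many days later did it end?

From August 4, 2314 to August 4, 2342: 28 years, of which 7 contain a Feb 29 — 21×365 + 7×366 = 10227 days.
August 2342: 31 − 4 = 27 days remain.
Then 9 full months totalling 273 days.
June 1–4, 2343: 4 days.
Residual: 304 days.
Total: 10531 days.

10531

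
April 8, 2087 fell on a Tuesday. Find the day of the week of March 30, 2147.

Thursday

From April 8, 2087 to April 8, 2146: 59 years, of which 14 contain a Feb 29 — 45×365 + 14×366 = 21549 days.
(2100 is not a leap year (divisible by 100 but not 400).)
April 2146: 30 − 8 = 22 days remain.
Then 10 full months totalling 304 days.
March 1–30, 2147: 30 days.
Residual: 356 days.
Total: 21905 days.
21905 mod 7 = 2, so 2 days after Tuesday is Thursday.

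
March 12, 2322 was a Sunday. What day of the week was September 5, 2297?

Count forward from the earlier date (September 5, 2297) to the later (March 12, 2322):
From September 5, 2297 to September 5, 2321: 24 years, of which 5 contain a Feb 29 — 19×365 + 5×366 = 8765 days.
(2300 is not a leap year (divisible by 100 but not 400).)
September 2321: 30 − 5 = 25 days remain.
Then October (31), November (30), December (31), January (31), February 2322 (28): 31 + 30 + 31 + 31 + 28 = 151 days.
March 1–12, 2322: 12 days.
Residual: 188 days.
Total: 8953 days.
8953 is a multiple of 7, so September 5, 2297 falls on the same weekday: Sunday.

Sunday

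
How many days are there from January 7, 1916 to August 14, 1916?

January 1916: 31 − 7 = 24 days remain.
Then February 1916 (29), March (31), April (30), May (31), June (30), July (31): 29 + 31 + 30 + 31 + 30 + 31 = 182 days.
August 1–14, 1916: 14 days.
Total: 24 + 182 + 14 = 220 days.

220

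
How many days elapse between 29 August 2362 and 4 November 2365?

Day-of-year of August 29, 2362: 241.
Day-of-year of November 4, 2365: 308.
2362 has 365 days, so 365 − 241 = 124 days remain in 2362.
Full years: 2363: 365; 2364: 366. Sum = 731.
Total: 124 + 731 + 308 = 1163 days.

1163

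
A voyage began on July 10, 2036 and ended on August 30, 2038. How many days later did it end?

781

July 2036: 31 − 10 = 21 days remain.
Then 24 full months totalling 730 days.
August 1–30, 2038: 30 days.
Total: 21 + 730 + 30 = 781 days.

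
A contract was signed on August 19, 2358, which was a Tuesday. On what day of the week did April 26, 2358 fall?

Count forward from the earlier date (April 26, 2358) to the later (August 19, 2358):
April 2358: 30 − 26 = 4 days remain.
Then May (31), June (30), July (31): 31 + 30 + 31 = 92 days.
August 1–19, 2358: 19 days.
Total: 4 + 92 + 19 = 115 days.
115 mod 7 = 3, so 3 days before Tuesday is Saturday.

Saturday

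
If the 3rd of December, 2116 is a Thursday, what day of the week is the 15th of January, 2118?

December 3, 2116 → December 3, 2117: 365 days.
December 2117: 31 − 3 = 28 days remain.
January 1–15, 2118: 15 days.
Residual: 43 days.
Total: 408 days.
408 mod 7 = 2, so 2 days after Thursday is Saturday.

Saturday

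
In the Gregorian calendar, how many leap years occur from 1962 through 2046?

Years divisible by 4: 1964, 1968, …, 2044 — 21 in all.
2000 is divisible by 400, so still leap.
No century exceptions apply. Count: 21.

21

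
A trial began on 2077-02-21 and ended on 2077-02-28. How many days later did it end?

7

Within February 2077: 28 − 21 = 7 days.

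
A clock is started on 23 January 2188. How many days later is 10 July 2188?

169

January 2188: 31 − 23 = 8 days remain.
Then February 2188 (29), March (31), April (30), May (31), June (30): 29 + 31 + 30 + 31 + 30 = 151 days.
July 1–10, 2188: 10 days.
Total: 8 + 151 + 10 = 169 days.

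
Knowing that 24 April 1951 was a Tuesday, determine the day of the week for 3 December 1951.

April 1951: 30 − 24 = 6 days remain.
Then May (31), June (30), July (31), August (31), September (30), October (31), November (30): 31 + 30 + 31 + 31 + 30 + 31 + 30 = 214 days.
December 1–3, 1951: 3 days.
Total: 6 + 214 + 3 = 223 days.
223 mod 7 = 6, so 6 days after Tuesday is Monday.

Monday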